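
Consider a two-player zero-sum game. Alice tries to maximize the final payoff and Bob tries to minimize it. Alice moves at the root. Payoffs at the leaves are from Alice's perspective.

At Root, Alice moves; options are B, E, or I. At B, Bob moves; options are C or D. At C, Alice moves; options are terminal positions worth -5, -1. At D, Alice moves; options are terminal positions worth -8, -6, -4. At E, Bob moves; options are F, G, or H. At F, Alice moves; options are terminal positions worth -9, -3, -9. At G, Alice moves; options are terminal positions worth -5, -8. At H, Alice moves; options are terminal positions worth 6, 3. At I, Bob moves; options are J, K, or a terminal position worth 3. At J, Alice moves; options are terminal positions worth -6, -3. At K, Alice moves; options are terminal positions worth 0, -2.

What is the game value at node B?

C: max(-5, -1) = -1
D: max(-8, -6, -4) = -4
B: min(-1, -4) = -4

-4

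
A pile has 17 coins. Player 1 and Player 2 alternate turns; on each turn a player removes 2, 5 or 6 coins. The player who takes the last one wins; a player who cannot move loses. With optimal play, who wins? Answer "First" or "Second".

First

i:   0  1  2  3  4  5  6  7  8  9 10 11 12 13 14 15 16 17
     L  L  W  W  L  W  W  W  L  W  W  L  L  W  W  L  W  W
Position 17 is W, so the first player wins.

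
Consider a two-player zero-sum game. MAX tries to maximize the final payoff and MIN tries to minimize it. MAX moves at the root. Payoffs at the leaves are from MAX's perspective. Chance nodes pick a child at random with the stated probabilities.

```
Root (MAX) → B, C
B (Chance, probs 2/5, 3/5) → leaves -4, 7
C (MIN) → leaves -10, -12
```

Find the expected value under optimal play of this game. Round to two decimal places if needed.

2.6

B (Chance): 2/5·-4 + 3/5·7 = 2.6
C (MIN): min(-10, -12) = -12
Root (MAX): max(2.6, -12) = 2.6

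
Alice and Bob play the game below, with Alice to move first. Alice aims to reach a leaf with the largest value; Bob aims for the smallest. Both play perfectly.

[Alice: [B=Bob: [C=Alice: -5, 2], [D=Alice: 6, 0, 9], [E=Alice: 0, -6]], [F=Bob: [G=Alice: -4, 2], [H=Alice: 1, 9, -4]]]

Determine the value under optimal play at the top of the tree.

2

C (Alice): max(-5, 2) = 2
D (Alice): max(6, 0, 9) = 9
E (Alice): max(0, -6) = 0
B (Bob): min(2, 9, 0) = 0
G (Alice): max(-4, 2) = 2
H (Alice): max(1, 9, -4) = 9
F (Bob): min(2, 9) = 2
Root (Alice): max(0, 2) = 2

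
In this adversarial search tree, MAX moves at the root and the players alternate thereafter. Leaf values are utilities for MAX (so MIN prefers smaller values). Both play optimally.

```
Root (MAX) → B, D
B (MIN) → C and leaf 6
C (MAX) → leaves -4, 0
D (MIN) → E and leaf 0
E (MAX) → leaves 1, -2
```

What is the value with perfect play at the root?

0

C (MAX): max(-4, 0) = 0
B (MIN): min(0, 6) = 0
E (MAX): max(1, -2) = 1
D (MIN): min(1, 0) = 0
Root (MAX): max(0, 0) = 0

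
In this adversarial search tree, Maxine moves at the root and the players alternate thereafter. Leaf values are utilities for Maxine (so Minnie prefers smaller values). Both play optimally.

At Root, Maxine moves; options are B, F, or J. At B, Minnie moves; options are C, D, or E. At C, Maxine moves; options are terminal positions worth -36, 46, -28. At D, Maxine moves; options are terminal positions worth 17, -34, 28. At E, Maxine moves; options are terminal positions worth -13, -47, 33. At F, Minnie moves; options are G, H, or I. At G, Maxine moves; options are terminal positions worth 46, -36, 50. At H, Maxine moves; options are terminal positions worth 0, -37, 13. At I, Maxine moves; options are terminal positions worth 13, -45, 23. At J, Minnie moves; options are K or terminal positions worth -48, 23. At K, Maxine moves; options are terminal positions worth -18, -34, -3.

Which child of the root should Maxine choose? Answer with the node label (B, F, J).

B

C (Maxine): max(-36, 46, -28) = 46
D (Maxine): max(17, -34, 28) = 28
E (Maxine): max(-13, -47, 33) = 33
B (Minnie): min(46, 28, 33) = 28
G (Maxine): max(46, -36, 50) = 50
H (Maxine): max(0, -37, 13) = 13
I (Maxine): max(13, -45, 23) = 23
F (Minnie): min(50, 13, 23) = 13
K (Maxine): max(-18, -34, -3) = -3
J (Minnie): min(-3, -48, 23) = -48
Root (Maxine): max(28, 13, -48) = 28
Maxine picks the child with the highest value: B (value 28).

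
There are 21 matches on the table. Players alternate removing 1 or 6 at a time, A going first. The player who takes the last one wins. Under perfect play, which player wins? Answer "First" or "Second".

Compute winning (W) and losing (L) positions by backward induction:
i:   0  1  2  3  4  5  6  7  8  9 10 11 12 13 14 15 16 17 18 19 20 21
     L  W  L  W  L  W  W  L  W  L  W  L  W  W  L  W  L  W  L  W  W  L
Position 21 is L, so the second player wins.

Second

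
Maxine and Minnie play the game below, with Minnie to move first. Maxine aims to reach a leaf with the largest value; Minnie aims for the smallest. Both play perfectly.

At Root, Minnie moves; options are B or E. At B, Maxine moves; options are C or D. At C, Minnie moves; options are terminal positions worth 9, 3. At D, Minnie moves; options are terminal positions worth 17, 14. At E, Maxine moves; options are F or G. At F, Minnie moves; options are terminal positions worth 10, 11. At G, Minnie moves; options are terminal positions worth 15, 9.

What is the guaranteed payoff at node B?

14

C: min(9, 3) = 3
D: min(17, 14) = 14
B: max(3, 14) = 14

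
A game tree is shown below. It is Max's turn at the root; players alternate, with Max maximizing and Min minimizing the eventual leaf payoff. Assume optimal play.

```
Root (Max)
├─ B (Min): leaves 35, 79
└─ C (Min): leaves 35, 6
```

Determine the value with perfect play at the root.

B (Min): min(35, 79) = 35
C (Min): min(35, 6) = 6
Root (Max): max(35, 6) = 35

35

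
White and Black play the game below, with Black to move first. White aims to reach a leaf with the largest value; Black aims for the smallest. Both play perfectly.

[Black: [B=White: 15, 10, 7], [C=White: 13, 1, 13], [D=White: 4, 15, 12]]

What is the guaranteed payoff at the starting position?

13

B (White): max(15, 10, 7) = 15
C (White): max(13, 1, 13) = 13
D (White): max(4, 15, 12) = 15
Root (Black): min(15, 13, 15) = 13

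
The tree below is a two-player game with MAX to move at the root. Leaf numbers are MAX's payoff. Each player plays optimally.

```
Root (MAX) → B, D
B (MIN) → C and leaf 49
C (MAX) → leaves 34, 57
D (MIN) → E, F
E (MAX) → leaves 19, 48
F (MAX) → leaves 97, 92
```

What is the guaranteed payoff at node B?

49

C: max(34, 57) = 57
B: min(57, 49) = 49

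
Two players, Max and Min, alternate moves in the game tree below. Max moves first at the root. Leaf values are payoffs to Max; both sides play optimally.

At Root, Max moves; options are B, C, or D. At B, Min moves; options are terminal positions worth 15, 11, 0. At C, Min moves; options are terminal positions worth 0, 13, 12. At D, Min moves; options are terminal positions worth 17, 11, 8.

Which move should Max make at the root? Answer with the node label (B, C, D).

B (Min): min(15, 11, 0) = 0
C (Min): min(0, 13, 12) = 0
D (Min): min(17, 11, 8) = 8
Root (Max): max(0, 0, 8) = 8
Max picks the child with the highest value: D (value 8).

D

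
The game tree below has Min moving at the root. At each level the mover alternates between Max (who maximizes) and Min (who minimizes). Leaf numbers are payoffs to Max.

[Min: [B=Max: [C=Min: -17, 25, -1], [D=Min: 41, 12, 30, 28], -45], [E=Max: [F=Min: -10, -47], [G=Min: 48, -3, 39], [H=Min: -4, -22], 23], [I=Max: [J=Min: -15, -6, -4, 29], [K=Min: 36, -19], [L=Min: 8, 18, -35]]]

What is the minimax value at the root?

C (Min): min(-17, 25, -1) = -17
D (Min): min(41, 12, 30, 28) = 12
B (Max): max(-17, 12, -45) = 12
F (Min): min(-10, -47) = -47
G (Min): min(48, -3, 39) = -3
H (Min): min(-4, -22) = -22
E (Max): max(-47, -3, -22, 23) = 23
J (Min): min(-15, -6, -4, 29) = -15
K (Min): min(36, -19) = -19
L (Min): min(8, 18, -35) = -35
I (Max): max(-15, -19, -35) = -15
Root (Min): min(12, 23, -15) = -15

-15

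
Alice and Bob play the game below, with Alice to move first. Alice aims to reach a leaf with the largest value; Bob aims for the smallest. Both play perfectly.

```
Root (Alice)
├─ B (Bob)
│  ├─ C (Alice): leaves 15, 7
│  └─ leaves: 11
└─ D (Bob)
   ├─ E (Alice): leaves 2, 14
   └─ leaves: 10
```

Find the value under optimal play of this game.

11

C (Alice): max(15, 7) = 15
B (Bob): min(15, 11) = 11
E (Alice): max(2, 14) = 14
D (Bob): min(14, 10) = 10
Root (Alice): max(11, 10) = 11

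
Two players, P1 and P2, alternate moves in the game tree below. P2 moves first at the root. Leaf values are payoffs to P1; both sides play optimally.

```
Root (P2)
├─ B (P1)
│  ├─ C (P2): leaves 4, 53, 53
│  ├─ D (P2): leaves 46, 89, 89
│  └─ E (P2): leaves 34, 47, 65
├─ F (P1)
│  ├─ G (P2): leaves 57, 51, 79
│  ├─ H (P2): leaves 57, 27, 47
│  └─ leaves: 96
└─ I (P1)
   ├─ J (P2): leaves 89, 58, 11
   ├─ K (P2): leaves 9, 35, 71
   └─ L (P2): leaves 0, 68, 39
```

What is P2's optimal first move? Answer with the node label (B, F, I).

C (P2): min(4, 53, 53) = 4
D (P2): min(46, 89, 89) = 46
E (P2): min(34, 47, 65) = 34
B (P1): max(4, 46, 34) = 46
G (P2): min(57, 51, 79) = 51
H (P2): min(57, 27, 47) = 27
F (P1): max(51, 27, 96) = 96
J (P2): min(89, 58, 11) = 11
K (P2): min(9, 35, 71) = 9
L (P2): min(0, 68, 39) = 0
I (P1): max(11, 9, 0) = 11
Root (P2): min(46, 96, 11) = 11
P2 picks the child with the lowest value: I (value 11).

I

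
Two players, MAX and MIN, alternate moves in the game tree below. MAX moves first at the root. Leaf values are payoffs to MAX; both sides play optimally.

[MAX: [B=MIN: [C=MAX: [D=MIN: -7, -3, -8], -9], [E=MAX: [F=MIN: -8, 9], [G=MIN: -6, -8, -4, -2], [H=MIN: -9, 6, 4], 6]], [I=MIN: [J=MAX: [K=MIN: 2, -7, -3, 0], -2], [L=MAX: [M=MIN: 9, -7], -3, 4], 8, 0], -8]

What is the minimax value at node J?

K: min(2, -7, -3, 0) = -7
J: max(-7, -2) = -2

-2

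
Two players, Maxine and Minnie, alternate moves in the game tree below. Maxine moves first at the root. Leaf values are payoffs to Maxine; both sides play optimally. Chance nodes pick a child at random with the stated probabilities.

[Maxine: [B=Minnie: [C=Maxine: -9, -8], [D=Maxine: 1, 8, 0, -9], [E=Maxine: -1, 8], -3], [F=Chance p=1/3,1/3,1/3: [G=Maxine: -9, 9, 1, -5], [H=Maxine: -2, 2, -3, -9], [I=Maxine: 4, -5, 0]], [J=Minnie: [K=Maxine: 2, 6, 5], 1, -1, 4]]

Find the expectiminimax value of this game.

C (Maxine): max(-9, -8) = -8
D (Maxine): max(1, 8, 0, -9) = 8
E (Maxine): max(-1, 8) = 8
B (Minnie): min(-8, 8, 8, -3) = -8
G (Maxine): max(-9, 9, 1, -5) = 9
H (Maxine): max(-2, 2, -3, -9) = 2
I (Maxine): max(4, -5, 0) = 4
F (Chance): 1/3·9 + 1/3·2 + 1/3·4 = 5
K (Maxine): max(2, 6, 5) = 6
J (Minnie): min(6, 1, -1, 4) = -1
Root (Maxine): max(-8, 5, -1) = 5

5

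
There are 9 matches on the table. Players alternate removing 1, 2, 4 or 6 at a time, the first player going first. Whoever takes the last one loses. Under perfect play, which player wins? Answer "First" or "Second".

Second

Positions where the player to move wins (W) vs loses (L):
i:   0  1  2  3  4  5  6  7  8  9
     W  L  W  W  L  W  W  W  W  L
Position 9 is L, so the second player wins.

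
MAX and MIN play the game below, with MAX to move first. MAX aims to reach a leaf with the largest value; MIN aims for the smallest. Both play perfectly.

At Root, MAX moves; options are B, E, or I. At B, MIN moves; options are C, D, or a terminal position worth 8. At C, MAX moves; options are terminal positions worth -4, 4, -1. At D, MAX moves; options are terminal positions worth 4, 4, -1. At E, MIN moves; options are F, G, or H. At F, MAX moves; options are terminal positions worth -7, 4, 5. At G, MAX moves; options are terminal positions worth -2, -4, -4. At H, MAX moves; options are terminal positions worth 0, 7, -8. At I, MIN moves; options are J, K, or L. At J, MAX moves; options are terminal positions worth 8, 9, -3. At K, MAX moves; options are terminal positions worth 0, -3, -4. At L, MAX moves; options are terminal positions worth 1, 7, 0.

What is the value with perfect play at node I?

J: max(8, 9, -3) = 9
K: max(0, -3, -4) = 0
L: max(1, 7, 0) = 7
I: min(9, 0, 7) = 0

0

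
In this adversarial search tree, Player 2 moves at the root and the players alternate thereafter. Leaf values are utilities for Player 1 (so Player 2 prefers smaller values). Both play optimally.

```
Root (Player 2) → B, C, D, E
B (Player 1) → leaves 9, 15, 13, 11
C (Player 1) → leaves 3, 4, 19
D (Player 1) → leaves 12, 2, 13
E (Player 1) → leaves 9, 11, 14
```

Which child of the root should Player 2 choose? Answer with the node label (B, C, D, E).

B (Player 1): max(9, 15, 13, 11) = 15
C (Player 1): max(3, 4, 19) = 19
D (Player 1): max(12, 2, 13) = 13
E (Player 1): max(9, 11, 14) = 14
Root (Player 2): min(15, 19, 13, 14) = 13
Player 2 picks the child with the lowest value: D (value 13).

D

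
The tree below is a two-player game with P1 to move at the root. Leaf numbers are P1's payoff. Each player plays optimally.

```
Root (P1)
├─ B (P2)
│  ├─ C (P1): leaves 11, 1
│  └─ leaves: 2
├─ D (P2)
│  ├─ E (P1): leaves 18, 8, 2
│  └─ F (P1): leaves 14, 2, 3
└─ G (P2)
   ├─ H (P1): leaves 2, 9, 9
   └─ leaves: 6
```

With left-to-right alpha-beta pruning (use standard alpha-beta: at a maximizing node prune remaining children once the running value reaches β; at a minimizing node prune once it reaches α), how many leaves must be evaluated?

C [α=-∞,β=+∞]: v=11
B [α=-∞,β=+∞]: v=2
E [α=2,β=+∞]: v=18
F [α=2,β=18]: v=14
D [α=2,β=+∞]: v=14
H [α=14,β=+∞]: v=9
G [α=14,β=+∞]: v=9 after child 1 ≤ α → α-cutoff, skip 1
Root [α=-∞,β=+∞]: v=14
Leaves evaluated: 12 of 13.

12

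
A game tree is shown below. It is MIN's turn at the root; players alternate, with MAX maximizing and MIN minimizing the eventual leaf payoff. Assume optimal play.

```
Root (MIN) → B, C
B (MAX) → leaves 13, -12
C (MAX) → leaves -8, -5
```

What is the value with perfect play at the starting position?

-5

B (MAX): max(13, -12) = 13
C (MAX): max(-8, -5) = -5
Root (MIN): min(13, -5) = -5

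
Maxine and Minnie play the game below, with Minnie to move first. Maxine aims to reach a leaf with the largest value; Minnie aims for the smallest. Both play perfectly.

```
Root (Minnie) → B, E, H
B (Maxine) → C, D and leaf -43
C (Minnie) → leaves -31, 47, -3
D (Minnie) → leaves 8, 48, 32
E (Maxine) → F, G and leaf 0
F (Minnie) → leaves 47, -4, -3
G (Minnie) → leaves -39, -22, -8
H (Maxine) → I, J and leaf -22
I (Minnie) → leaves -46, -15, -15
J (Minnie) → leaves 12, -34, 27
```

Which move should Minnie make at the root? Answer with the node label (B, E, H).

H

C (Minnie): min(-31, 47, -3) = -31
D (Minnie): min(8, 48, 32) = 8
B (Maxine): max(-31, 8, -43) = 8
F (Minnie): min(47, -4, -3) = -4
G (Minnie): min(-39, -22, -8) = -39
E (Maxine): max(-4, -39, 0) = 0
I (Minnie): min(-46, -15, -15) = -46
J (Minnie): min(12, -34, 27) = -34
H (Maxine): max(-46, -34, -22) = -22
Root (Minnie): min(8, 0, -22) = -22
Minnie picks the child with the lowest value: H (value -22).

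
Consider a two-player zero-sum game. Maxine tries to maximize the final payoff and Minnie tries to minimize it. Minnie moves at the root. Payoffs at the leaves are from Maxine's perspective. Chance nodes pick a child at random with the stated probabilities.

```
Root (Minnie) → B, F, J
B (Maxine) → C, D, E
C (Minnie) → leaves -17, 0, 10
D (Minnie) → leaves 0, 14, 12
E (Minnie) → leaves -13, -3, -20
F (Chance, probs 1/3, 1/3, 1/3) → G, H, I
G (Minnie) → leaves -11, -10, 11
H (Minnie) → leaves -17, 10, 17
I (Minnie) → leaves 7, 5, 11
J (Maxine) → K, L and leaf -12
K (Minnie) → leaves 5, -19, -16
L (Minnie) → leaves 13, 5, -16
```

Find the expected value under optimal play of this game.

-12

C (Minnie): min(-17, 0, 10) = -17
D (Minnie): min(0, 14, 12) = 0
E (Minnie): min(-13, -3, -20) = -20
B (Maxine): max(-17, 0, -20) = 0
G (Minnie): min(-11, -10, 11) = -11
H (Minnie): min(-17, 10, 17) = -17
I (Minnie): min(7, 5, 11) = 5
F (Chance): 1/3·-11 + 1/3·-17 + 1/3·5 = -7.67
K (Minnie): min(5, -19, -16) = -19
L (Minnie): min(13, 5, -16) = -16
J (Maxine): max(-19, -16, -12) = -12
Root (Minnie): min(0, -7.67, -12) = -12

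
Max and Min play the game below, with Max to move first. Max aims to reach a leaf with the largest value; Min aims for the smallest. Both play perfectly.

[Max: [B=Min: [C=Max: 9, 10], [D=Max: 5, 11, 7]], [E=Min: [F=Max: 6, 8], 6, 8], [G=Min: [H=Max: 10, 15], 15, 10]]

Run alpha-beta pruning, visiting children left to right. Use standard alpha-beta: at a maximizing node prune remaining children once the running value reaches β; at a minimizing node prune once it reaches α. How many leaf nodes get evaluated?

10

C [α=-∞,β=+∞]: v=10
D [α=-∞,β=10]: v=11 after child 2 ≥ β → β-cutoff, skip 1
B [α=-∞,β=+∞]: v=10
F [α=10,β=+∞]: v=8
E [α=10,β=+∞]: v=8 after child 1 ≤ α → α-cutoff, skip 2
H [α=10,β=+∞]: v=15
G [α=10,β=+∞]: v=10
Root [α=-∞,β=+∞]: v=10
Leaves evaluated: 10 of 13.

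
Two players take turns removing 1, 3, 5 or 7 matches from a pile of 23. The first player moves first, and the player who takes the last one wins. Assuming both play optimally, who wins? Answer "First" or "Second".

Mark each pile size as W (mover wins) or L (mover loses):
i:   0  1  2  3  4  5  6  7  8  9 10 11 12 13 14 15 16 17 18 19 20 21 22 23
     L  W  L  W  L  W  L  W  L  W  L  W  L  W  L  W  L  W  L  W  L  W  L  W
Position 23 is W, so the first player wins.

First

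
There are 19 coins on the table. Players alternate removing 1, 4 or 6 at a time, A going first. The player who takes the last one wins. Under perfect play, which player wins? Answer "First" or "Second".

First

Positions where the player to move wins (W) vs loses (L):
i:   0  1  2  3  4  5  6  7  8  9 10 11 12 13 14 15 16 17 18 19
     L  W  L  W  W  L  W  L  W  W  L  W  L  W  W  L  W  L  W  W
Position 19 is W, so the first player wins.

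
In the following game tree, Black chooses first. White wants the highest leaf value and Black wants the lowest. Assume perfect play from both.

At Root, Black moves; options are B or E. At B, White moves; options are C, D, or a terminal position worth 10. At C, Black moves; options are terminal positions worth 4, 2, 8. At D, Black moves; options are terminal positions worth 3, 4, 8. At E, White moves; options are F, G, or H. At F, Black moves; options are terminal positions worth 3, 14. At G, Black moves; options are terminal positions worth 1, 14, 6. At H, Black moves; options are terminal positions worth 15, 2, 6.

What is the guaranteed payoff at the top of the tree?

C (Black): min(4, 2, 8) = 2
D (Black): min(3, 4, 8) = 3
B (White): max(2, 3, 10) = 10
F (Black): min(3, 14) = 3
G (Black): min(1, 14, 6) = 1
H (Black): min(15, 2, 6) = 2
E (White): max(3, 1, 2) = 3
Root (Black): min(10, 3) = 3

3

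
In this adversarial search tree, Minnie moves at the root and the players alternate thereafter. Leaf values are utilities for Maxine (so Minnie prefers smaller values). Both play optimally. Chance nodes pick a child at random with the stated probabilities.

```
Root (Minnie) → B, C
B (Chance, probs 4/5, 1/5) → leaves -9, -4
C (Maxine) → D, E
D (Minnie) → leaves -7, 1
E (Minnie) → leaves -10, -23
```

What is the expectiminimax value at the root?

-8

B (Chance): 4/5·-9 + 1/5·-4 = -8
D (Minnie): min(-7, 1) = -7
E (Minnie): min(-10, -23) = -23
C (Maxine): max(-7, -23) = -7
Root (Minnie): min(-8, -7) = -8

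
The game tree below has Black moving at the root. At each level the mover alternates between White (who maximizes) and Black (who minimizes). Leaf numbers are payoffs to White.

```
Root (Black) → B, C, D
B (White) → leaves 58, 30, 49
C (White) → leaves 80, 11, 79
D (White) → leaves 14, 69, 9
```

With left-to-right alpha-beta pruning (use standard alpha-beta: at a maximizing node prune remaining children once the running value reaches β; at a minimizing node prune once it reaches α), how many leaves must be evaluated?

B [α=-∞,β=+∞]: v=58
C [α=-∞,β=58]: v=80 after child 1 ≥ β → β-cutoff, skip 2
D [α=-∞,β=58]: v=69 after child 2 ≥ β → β-cutoff, skip 1
Root [α=-∞,β=+∞]: v=58
Leaves evaluated: 6 of 9.

6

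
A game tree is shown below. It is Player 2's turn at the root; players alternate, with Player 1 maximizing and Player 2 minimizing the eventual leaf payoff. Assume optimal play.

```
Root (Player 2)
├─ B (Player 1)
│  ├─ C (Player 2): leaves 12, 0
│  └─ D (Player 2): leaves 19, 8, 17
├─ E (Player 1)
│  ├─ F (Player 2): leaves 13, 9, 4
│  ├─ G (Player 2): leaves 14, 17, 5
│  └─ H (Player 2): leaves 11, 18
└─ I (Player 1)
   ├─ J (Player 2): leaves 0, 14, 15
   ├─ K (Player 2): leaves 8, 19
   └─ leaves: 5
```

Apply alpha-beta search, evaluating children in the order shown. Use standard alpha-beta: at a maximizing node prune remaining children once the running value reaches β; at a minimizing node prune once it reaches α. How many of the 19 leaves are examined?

18

C [α=-∞,β=+∞]: v=0
D [α=0,β=+∞]: v=8
B [α=-∞,β=+∞]: v=8
F [α=-∞,β=8]: v=4
G [α=4,β=8]: v=5
H [α=5,β=8]: v=11
E [α=-∞,β=8]: v=11
J [α=-∞,β=8]: v=0
K [α=0,β=8]: v=8
I [α=-∞,β=8]: v=8 after child 2 ≥ β → β-cutoff, skip 1
Root [α=-∞,β=+∞]: v=8
Leaves evaluated: 18 of 19.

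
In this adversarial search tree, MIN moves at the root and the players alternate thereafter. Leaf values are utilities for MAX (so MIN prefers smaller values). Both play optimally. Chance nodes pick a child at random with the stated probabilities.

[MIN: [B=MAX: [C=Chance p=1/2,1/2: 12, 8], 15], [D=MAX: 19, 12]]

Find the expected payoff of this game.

C (Chance): 1/2·12 + 1/2·8 = 10
B (MAX): max(10, 15) = 15
D (MAX): max(19, 12) = 19
Root (MIN): min(15, 19) = 15

15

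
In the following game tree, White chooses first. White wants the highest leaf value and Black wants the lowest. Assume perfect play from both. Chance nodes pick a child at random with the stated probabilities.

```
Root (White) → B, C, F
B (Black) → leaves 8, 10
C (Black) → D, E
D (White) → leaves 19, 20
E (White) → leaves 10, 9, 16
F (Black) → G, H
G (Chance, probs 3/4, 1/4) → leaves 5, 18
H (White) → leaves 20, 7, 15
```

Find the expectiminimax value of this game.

B (Black): min(8, 10) = 8
D (White): max(19, 20) = 20
E (White): max(10, 9, 16) = 16
C (Black): min(20, 16) = 16
G (Chance): 3/4·5 + 1/4·18 = 8.25
H (White): max(20, 7, 15) = 20
F (Black): min(8.25, 20) = 8.25
Root (White): max(8, 16, 8.25) = 16

16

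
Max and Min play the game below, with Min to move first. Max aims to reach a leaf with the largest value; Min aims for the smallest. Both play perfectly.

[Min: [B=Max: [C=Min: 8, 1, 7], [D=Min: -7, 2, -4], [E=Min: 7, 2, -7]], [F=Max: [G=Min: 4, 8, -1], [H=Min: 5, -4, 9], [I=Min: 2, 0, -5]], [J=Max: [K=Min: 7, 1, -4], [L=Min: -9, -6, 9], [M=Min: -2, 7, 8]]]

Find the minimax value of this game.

C (Min): min(8, 1, 7) = 1
D (Min): min(-7, 2, -4) = -7
E (Min): min(7, 2, -7) = -7
B (Max): max(1, -7, -7) = 1
G (Min): min(4, 8, -1) = -1
H (Min): min(5, -4, 9) = -4
I (Min): min(2, 0, -5) = -5
F (Max): max(-1, -4, -5) = -1
K (Min): min(7, 1, -4) = -4
L (Min): min(-9, -6, 9) = -9
M (Min): min(-2, 7, 8) = -2
J (Max): max(-4, -9, -2) = -2
Root (Min): min(1, -1, -2) = -2

-2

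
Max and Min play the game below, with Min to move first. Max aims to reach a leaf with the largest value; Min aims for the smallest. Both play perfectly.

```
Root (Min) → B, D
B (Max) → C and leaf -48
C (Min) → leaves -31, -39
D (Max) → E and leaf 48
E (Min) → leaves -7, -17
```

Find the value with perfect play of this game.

C (Min): min(-31, -39) = -39
B (Max): max(-39, -48) = -39
E (Min): min(-7, -17) = -17
D (Max): max(-17, 48) = 48
Root (Min): min(-39, 48) = -39

-39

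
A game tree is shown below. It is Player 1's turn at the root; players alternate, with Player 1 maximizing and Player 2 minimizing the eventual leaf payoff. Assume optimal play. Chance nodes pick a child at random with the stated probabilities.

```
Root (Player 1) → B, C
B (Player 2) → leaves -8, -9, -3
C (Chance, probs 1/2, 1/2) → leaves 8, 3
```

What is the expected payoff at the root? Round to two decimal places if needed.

5.5

B (Player 2): min(-8, -9, -3) = -9
C (Chance): 1/2·8 + 1/2·3 = 5.5
Root (Player 1): max(-9, 5.5) = 5.5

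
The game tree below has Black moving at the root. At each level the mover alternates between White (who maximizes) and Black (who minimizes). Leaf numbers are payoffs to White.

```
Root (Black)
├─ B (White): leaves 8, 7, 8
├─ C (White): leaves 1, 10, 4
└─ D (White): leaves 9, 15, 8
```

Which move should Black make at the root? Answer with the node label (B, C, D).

B (White): max(8, 7, 8) = 8
C (White): max(1, 10, 4) = 10
D (White): max(9, 15, 8) = 15
Root (Black): min(8, 10, 15) = 8
Black picks the child with the lowest value: B (value 8).

B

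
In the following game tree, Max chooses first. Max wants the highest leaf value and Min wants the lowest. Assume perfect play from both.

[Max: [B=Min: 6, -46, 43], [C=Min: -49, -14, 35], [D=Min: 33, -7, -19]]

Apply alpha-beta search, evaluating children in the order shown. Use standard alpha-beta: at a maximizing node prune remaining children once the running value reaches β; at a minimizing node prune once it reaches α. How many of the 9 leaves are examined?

7

B [α=-∞,β=+∞]: v=-46
C [α=-46,β=+∞]: v=-49 after child 1 ≤ α → α-cutoff, skip 2
D [α=-46,β=+∞]: v=-19
Root [α=-∞,β=+∞]: v=-19
Leaves evaluated: 7 of 9.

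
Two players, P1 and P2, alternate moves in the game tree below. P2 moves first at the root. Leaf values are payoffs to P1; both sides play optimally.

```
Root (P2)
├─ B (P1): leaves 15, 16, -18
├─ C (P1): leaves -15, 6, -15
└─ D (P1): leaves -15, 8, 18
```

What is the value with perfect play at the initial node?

6

B (P1): max(15, 16, -18) = 16
C (P1): max(-15, 6, -15) = 6
D (P1): max(-15, 8, 18) = 18
Root (P2): min(16, 6, 18) = 6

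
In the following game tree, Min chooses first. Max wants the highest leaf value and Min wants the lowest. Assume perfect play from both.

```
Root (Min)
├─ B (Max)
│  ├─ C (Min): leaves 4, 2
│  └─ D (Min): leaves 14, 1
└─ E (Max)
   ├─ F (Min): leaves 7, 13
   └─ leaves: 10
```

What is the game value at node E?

F: min(7, 13) = 7
E: max(7, 10) = 10

10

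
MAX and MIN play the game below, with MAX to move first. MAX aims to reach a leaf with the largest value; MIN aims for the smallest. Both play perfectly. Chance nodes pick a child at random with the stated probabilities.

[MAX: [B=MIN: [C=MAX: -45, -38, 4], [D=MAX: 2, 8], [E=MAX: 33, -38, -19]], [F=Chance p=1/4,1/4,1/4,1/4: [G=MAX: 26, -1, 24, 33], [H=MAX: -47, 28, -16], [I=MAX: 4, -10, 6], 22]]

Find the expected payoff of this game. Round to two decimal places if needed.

22.25

C (MAX): max(-45, -38, 4) = 4
D (MAX): max(2, 8) = 8
E (MAX): max(33, -38, -19) = 33
B (MIN): min(4, 8, 33) = 4
G (MAX): max(26, -1, 24, 33) = 33
H (MAX): max(-47, 28, -16) = 28
I (MAX): max(4, -10, 6) = 6
F (Chance): 1/4·33 + 1/4·28 + 1/4·6 + 1/4·22 = 22.25
Root (MAX): max(4, 22.25) = 22.25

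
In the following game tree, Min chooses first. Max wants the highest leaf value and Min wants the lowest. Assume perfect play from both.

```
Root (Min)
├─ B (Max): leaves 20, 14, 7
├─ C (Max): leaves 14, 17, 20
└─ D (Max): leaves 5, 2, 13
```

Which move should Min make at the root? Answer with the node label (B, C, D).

D

B (Max): max(20, 14, 7) = 20
C (Max): max(14, 17, 20) = 20
D (Max): max(5, 2, 13) = 13
Root (Min): min(20, 20, 13) = 13
Min picks the child with the lowest value: D (value 13).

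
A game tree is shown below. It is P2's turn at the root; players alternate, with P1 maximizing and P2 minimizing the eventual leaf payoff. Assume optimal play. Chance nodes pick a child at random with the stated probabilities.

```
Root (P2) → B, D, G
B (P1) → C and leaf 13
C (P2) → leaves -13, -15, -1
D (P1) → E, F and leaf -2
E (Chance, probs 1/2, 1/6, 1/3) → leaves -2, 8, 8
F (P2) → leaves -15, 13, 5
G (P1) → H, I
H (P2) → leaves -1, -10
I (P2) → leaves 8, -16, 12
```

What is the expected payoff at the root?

-10

C (P2): min(-13, -15, -1) = -15
B (P1): max(-15, 13) = 13
E (Chance): 1/2·-2 + 1/6·8 + 1/3·8 = 3
F (P2): min(-15, 13, 5) = -15
D (P1): max(3, -15, -2) = 3
H (P2): min(-1, -10) = -10
I (P2): min(8, -16, 12) = -16
G (P1): max(-10, -16) = -10
Root (P2): min(13, 3, -10) = -10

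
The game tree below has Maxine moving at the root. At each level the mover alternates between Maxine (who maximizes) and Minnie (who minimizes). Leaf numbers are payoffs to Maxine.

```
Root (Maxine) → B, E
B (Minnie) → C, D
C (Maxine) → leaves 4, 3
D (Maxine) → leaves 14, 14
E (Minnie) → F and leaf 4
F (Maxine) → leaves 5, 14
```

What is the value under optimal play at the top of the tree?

4

C (Maxine): max(4, 3) = 4
D (Maxine): max(14, 14) = 14
B (Minnie): min(4, 14) = 4
F (Maxine): max(5, 14) = 14
E (Minnie): min(14, 4) = 4
Root (Maxine): max(4, 4) = 4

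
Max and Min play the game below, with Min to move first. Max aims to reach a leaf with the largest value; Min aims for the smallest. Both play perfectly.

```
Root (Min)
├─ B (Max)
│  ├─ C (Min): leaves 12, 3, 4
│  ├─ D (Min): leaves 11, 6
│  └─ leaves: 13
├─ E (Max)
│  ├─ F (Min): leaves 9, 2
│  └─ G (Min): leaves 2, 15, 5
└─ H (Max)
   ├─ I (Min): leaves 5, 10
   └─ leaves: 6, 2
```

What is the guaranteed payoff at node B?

13

C: min(12, 3, 4) = 3
D: min(11, 6) = 6
B: max(3, 6, 13) = 13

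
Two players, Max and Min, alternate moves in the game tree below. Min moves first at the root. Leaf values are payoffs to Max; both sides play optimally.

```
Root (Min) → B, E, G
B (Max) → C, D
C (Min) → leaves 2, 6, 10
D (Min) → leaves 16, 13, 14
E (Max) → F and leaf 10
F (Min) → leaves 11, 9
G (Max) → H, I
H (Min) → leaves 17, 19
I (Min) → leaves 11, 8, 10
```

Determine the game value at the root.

10

C (Min): min(2, 6, 10) = 2
D (Min): min(16, 13, 14) = 13
B (Max): max(2, 13) = 13
F (Min): min(11, 9) = 9
E (Max): max(9, 10) = 10
H (Min): min(17, 19) = 17
I (Min): min(11, 8, 10) = 8
G (Max): max(17, 8) = 17
Root (Min): min(13, 10, 17) = 10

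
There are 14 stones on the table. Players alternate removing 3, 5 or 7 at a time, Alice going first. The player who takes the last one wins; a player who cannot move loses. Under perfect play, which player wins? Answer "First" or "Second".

First

Compute winning (W) and losing (L) positions by backward induction:
i:   0  1  2  3  4  5  6  7  8  9 10 11 12 13 14
     L  L  L  W  W  W  W  W  W  W  L  L  L  W  W
Position 14 is W, so the first player wins.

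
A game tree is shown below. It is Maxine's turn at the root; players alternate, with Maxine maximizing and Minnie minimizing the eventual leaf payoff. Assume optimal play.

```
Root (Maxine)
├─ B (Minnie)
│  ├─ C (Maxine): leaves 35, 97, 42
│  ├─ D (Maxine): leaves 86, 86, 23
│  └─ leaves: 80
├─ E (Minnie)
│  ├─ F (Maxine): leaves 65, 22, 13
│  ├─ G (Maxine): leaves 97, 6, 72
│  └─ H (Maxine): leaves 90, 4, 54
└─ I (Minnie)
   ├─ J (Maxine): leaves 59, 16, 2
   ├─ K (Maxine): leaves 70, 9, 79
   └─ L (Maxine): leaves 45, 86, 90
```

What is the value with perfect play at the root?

80

C (Maxine): max(35, 97, 42) = 97
D (Maxine): max(86, 86, 23) = 86
B (Minnie): min(97, 86, 80) = 80
F (Maxine): max(65, 22, 13) = 65
G (Maxine): max(97, 6, 72) = 97
H (Maxine): max(90, 4, 54) = 90
E (Minnie): min(65, 97, 90) = 65
J (Maxine): max(59, 16, 2) = 59
K (Maxine): max(70, 9, 79) = 79
L (Maxine): max(45, 86, 90) = 90
I (Minnie): min(59, 79, 90) = 59
Root (Maxine): max(80, 65, 59) = 80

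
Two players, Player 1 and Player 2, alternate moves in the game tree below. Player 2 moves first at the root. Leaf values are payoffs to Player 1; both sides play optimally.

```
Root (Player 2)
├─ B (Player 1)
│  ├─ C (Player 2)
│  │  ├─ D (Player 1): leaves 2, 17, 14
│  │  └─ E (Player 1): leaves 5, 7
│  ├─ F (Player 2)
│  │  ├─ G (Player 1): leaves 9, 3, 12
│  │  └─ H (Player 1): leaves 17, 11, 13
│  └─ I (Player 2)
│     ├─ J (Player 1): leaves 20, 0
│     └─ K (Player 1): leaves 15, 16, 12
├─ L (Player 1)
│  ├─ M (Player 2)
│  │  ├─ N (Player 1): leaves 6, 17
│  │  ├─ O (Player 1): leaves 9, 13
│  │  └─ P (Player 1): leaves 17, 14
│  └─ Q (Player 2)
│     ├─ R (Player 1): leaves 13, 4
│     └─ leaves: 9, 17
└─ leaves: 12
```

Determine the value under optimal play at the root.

12

D (Player 1): max(2, 17, 14) = 17
E (Player 1): max(5, 7) = 7
C (Player 2): min(17, 7) = 7
G (Player 1): max(9, 3, 12) = 12
H (Player 1): max(17, 11, 13) = 17
F (Player 2): min(12, 17) = 12
J (Player 1): max(20, 0) = 20
K (Player 1): max(15, 16, 12) = 16
I (Player 2): min(20, 16) = 16
B (Player 1): max(7, 12, 16) = 16
N (Player 1): max(6, 17) = 17
O (Player 1): max(9, 13) = 13
P (Player 1): max(17, 14) = 17
M (Player 2): min(17, 13, 17) = 13
R (Player 1): max(13, 4) = 13
Q (Player 2): min(13, 9, 17) = 9
L (Player 1): max(13, 9) = 13
Root (Player 2): min(16, 13, 12) = 12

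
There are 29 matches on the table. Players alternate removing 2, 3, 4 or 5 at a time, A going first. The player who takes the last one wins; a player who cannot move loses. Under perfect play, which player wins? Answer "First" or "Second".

Second

Positions where the player to move wins (W) vs loses (L):
i:   0  1  2  3  4  5  6  7  8  9 10 11 12 13 14 15 16 17 18 19 20 21 22 23 24 25 26 27 28 29
     L  L  W  W  W  W  W  L  L  W  W  W  W  W  L  L  W  W  W  W  W  L  L  W  W  W  W  W  L  L
Position 29 is L, so the second player wins.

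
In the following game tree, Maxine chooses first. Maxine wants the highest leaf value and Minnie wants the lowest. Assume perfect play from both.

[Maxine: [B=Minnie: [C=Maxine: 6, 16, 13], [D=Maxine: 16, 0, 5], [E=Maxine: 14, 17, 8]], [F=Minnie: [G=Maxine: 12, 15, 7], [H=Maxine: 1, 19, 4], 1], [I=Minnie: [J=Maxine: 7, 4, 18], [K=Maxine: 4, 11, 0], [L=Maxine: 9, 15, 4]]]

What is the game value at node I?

11

J: max(7, 4, 18) = 18
K: max(4, 11, 0) = 11
L: max(9, 15, 4) = 15
I: min(18, 11, 15) = 11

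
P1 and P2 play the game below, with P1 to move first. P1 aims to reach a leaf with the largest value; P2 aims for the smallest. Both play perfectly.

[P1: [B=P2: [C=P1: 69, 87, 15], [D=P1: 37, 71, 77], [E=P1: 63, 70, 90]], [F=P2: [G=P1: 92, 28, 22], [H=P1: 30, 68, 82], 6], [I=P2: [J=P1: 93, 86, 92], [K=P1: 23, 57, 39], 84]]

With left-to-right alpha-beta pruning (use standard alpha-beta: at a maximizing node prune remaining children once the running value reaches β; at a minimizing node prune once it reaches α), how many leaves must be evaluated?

22

C [α=-∞,β=+∞]: v=87
D [α=-∞,β=87]: v=77
E [α=-∞,β=77]: v=90
B [α=-∞,β=+∞]: v=77
G [α=77,β=+∞]: v=92
H [α=77,β=92]: v=82
F [α=77,β=+∞]: v=6
J [α=77,β=+∞]: v=93
K [α=77,β=93]: v=57
I [α=77,β=+∞]: v=57 after child 2 ≤ α → α-cutoff, skip 1
Root [α=-∞,β=+∞]: v=77
Leaves evaluated: 22 of 23.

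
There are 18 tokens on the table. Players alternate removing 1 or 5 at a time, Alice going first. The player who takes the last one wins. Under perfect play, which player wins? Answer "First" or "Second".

Second

Compute winning (W) and losing (L) positions by backward induction:
i:   0  1  2  3  4  5  6  7  8  9 10 11 12 13 14 15 16 17 18
     L  W  L  W  L  W  L  W  L  W  L  W  L  W  L  W  L  W  L
Position 18 is L, so the second player wins.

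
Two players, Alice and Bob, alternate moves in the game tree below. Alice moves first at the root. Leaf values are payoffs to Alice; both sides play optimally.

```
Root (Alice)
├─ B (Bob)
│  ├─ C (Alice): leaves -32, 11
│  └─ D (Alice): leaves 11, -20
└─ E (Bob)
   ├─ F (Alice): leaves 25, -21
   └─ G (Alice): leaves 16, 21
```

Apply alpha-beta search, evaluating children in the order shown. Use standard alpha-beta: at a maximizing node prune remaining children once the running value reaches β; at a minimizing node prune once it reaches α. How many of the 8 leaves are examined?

7

C [α=-∞,β=+∞]: v=11
D [α=-∞,β=11]: v=11 after child 1 ≥ β → β-cutoff, skip 1
B [α=-∞,β=+∞]: v=11
F [α=11,β=+∞]: v=25
G [α=11,β=25]: v=21
E [α=11,β=+∞]: v=21
Root [α=-∞,β=+∞]: v=21
Leaves evaluated: 7 of 8.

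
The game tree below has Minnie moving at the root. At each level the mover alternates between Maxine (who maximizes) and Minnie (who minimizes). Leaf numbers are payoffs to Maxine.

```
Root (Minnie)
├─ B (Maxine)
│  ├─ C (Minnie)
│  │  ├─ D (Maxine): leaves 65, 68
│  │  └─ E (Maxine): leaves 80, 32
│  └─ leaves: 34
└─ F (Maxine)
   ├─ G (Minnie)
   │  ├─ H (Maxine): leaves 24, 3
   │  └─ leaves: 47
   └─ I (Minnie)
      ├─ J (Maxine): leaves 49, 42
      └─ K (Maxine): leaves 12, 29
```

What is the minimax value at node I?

J: max(49, 42) = 49
K: max(12, 29) = 29
I: min(49, 29) = 29

29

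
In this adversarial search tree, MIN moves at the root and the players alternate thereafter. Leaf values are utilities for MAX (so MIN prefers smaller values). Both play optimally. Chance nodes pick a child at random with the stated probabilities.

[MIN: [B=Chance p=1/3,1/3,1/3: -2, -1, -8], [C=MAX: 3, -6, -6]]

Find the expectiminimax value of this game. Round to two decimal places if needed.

B (Chance): 1/3·-2 + 1/3·-1 + 1/3·-8 = -3.67
C (MAX): max(3, -6, -6) = 3
Root (MIN): min(-3.67, 3) = -3.67

-3.67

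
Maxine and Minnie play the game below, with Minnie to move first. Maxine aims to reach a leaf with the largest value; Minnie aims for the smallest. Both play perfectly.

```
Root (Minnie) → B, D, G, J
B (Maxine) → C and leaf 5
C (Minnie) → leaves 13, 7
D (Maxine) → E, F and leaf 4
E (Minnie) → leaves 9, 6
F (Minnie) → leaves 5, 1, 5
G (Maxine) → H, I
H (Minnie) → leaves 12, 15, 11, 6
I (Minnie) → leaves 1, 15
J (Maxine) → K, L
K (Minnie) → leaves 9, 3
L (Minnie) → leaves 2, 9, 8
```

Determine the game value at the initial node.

3

C (Minnie): min(13, 7) = 7
B (Maxine): max(7, 5) = 7
E (Minnie): min(9, 6) = 6
F (Minnie): min(5, 1, 5) = 1
D (Maxine): max(6, 1, 4) = 6
H (Minnie): min(12, 15, 11, 6) = 6
I (Minnie): min(1, 15) = 1
G (Maxine): max(6, 1) = 6
K (Minnie): min(9, 3) = 3
L (Minnie): min(2, 9, 8) = 2
J (Maxine): max(3, 2) = 3
Root (Minnie): min(7, 6, 6, 3) = 3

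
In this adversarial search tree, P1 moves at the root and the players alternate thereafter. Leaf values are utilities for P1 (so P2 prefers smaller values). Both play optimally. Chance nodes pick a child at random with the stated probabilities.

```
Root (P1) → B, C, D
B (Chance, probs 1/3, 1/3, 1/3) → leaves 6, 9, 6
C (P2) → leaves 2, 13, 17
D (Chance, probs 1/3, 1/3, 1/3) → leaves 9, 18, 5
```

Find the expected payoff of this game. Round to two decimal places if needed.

B (Chance): 1/3·6 + 1/3·9 + 1/3·6 = 7
C (P2): min(2, 13, 17) = 2
D (Chance): 1/3·9 + 1/3·18 + 1/3·5 = 10.67
Root (P1): max(7, 2, 10.67) = 10.67

10.67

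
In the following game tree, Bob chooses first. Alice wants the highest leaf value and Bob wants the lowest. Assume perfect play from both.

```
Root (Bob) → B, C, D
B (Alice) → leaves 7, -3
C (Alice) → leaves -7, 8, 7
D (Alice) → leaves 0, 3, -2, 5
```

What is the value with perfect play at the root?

5

B (Alice): max(7, -3) = 7
C (Alice): max(-7, 8, 7) = 8
D (Alice): max(0, 3, -2, 5) = 5
Root (Bob): min(7, 8, 5) = 5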